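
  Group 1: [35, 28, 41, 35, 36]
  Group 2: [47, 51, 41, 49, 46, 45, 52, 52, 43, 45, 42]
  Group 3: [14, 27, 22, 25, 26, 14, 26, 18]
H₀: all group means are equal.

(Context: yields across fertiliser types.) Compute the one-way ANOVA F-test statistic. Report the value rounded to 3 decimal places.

Group means [35.00, 46.64, 21.50], grand mean 35.833
SSB = Σnᵢ(x̄ᵢ−x̄)² = 2930.788; SSW = ΣΣ(x−x̄ᵢ)² = 448.545
MSB = 2930.788/2 = 1465.3939; MSW = 448.545/21 = 21.3593
F = MSB/MSW = 68.6068
df = (2, 21)

test statistic = 68.607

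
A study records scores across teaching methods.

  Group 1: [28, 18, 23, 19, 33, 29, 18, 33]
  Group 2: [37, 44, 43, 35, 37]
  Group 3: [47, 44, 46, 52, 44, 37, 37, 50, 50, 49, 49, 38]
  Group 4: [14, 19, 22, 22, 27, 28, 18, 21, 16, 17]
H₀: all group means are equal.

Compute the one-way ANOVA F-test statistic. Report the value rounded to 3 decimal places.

test statistic = 49.152

Group means [25.12, 39.20, 45.25, 20.40], grand mean 32.686
SSB = Σnᵢ(x̄ᵢ−x̄)² = 4073.218; SSW = ΣΣ(x−x̄ᵢ)² = 856.325
MSB = 4073.218/3 = 1357.7393; MSW = 856.325/31 = 27.6234
F = MSB/MSW = 49.1518
df = (3, 31)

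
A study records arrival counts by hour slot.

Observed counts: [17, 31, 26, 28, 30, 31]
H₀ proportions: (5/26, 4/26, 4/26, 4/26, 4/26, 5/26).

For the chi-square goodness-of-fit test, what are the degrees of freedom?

degrees of freedom = 5

df = k − 1 = 6 − 1 = 5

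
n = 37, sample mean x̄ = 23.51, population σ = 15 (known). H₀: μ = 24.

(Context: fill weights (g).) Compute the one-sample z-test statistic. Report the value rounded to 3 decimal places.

SE = σ/√n = 15/√37 = 2.4660
z = (x̄−μ₀)/SE = (23.51−24)/2.4660 = -0.1987

test statistic = -0.199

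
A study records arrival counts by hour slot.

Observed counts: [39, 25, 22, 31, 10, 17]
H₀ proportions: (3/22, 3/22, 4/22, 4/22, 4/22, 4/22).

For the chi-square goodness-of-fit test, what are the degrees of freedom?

degrees of freedom = 5

df = k − 1 = 6 − 1 = 5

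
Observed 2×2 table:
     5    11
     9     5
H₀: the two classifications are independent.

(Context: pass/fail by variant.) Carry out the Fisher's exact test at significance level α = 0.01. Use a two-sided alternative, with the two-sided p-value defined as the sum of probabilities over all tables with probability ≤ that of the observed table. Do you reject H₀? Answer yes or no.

reject H₀: no

Margins: r₁=16, r₂=14, c₁=14, c₂=16, n=30
p_obs = C(16,5)·C(14,9)/C(30,14); sum pmf over tables with pmf ≤ p_obs
p-value (two-sided) = 0.14139
At α=0.01: p ≥ α → fail to reject H₀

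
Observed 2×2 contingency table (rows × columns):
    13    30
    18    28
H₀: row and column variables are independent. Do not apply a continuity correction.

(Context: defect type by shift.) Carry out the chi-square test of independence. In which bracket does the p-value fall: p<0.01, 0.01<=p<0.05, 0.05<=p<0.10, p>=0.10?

Row totals [43, 46], col totals [31, 58], n=89
χ² = (13−14.98)²/14.98 + (30−28.02)²/28.02 + (18−16.02)²/16.02 + (28−29.98)²/29.98 = 0.7752
df = 1
p-value (upper-tail) = 0.37862
→ bracket: p>=0.10

p-value bracket: p>=0.10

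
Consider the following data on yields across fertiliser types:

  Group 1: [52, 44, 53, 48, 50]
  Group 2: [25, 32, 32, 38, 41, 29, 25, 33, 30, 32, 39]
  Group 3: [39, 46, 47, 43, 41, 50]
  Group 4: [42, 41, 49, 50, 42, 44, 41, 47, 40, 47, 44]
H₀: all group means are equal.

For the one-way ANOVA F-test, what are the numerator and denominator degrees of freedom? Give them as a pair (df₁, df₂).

degrees of freedom = [3, 29]

k = 4 groups, N = 33 total
df = (k−1, N−k) = (4−1, 33−4) = (3, 29)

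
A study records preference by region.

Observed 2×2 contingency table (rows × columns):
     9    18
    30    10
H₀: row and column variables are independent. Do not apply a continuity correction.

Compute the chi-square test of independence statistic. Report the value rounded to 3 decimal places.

Row totals [27, 40], col totals [39, 28], n=67
χ² = (9−15.72)²/15.72 + (18−11.28)²/11.28 + (30−23.28)²/23.28 + (10−16.72)²/16.72 = 11.5041
df = 1

test statistic = 11.504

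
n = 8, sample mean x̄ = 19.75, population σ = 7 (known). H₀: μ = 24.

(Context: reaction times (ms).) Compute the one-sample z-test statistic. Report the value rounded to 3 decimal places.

SE = σ/√n = 7/√8 = 2.4749
z = (x̄−μ₀)/SE = (19.75−24)/2.4749 = -1.7173

test statistic = -1.717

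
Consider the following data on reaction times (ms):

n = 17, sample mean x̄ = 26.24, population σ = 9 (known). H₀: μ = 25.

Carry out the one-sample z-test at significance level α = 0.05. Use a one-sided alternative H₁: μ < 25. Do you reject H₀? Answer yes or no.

SE = σ/√n = 9/√17 = 2.1828
z = (x̄−μ₀)/SE = (26.24−25)/2.1828 = 0.5681
p-value (one-sided, H₁ less) = 0.71501
At α=0.05: p ≥ α → fail to reject H₀

reject H₀: no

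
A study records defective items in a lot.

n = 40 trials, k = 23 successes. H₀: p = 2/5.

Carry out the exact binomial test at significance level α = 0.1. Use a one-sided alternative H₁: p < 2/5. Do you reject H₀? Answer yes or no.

Exact binomial: n=40, k=23, p₀=2/5=0.4000
P(X≤23) from Σ C(n,i)·p₀^i·(1−p₀)^(n−i)
p-value (one-sided, H₁ less) = 0.99166
At α=0.1: p ≥ α → fail to reject H₀

reject H₀: no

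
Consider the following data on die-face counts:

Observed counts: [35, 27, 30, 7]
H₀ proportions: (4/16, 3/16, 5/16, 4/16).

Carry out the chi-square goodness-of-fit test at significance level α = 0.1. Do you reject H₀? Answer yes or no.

reject H₀: yes

n = 99; E_i = n·p_i = [24.75, 18.56, 30.94, 24.75]
χ² = (35−24.75)²/24.75 + (27−18.56)²/18.56 + (30−30.94)²/30.94 + (7−24.75)²/24.75 = 20.8384
df = 3
p-value (upper-tail) = 0.00011
At α=0.1: p < α → reject H₀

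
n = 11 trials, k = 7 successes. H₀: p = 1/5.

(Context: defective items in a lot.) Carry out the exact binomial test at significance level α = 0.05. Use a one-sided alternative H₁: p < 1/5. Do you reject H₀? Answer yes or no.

reject H₀: no

Exact binomial: n=11, k=7, p₀=1/5=0.2000
P(X≤7) from Σ C(n,i)·p₀^i·(1−p₀)^(n−i)
p-value (one-sided, H₁ less) = 0.99976
At α=0.05: p ≥ α → fail to reject H₀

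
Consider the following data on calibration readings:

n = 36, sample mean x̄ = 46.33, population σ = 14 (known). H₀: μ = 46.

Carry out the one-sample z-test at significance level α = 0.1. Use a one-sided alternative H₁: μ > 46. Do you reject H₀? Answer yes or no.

reject H₀: no

SE = σ/√n = 14/√36 = 2.3333
z = (x̄−μ₀)/SE = (46.33−46)/2.3333 = 0.1414
p-value (one-sided, H₁ greater) = 0.44377
At α=0.1: p ≥ α → fail to reject H₀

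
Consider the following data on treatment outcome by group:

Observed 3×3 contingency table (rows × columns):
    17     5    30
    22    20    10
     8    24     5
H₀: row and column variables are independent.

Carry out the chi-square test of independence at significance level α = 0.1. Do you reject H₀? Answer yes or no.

reject H₀: yes

Row totals [52, 52, 37], col totals [47, 49, 45], n=141
χ² = (17−17.33)²/17.33 + (5−18.07)²/18.07 + (30−16.60)²/16.60 + (22−17.33)²/17.33 + (20−18.07)²/18.07 + (10−16.60)²/16.60 + (8−12.33)²/12.33 + (24−12.86)²/12.86 + (5−11.81)²/11.81 = 39.4738
df = 4
p-value (upper-tail) = 0.00000
At α=0.1: p < α → reject H₀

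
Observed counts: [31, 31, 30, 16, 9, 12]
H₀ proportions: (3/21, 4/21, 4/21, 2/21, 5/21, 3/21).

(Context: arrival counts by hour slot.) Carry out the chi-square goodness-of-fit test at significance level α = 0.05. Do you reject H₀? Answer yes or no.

reject H₀: yes

n = 129; E_i = n·p_i = [18.43, 24.57, 24.57, 12.29, 30.71, 18.43]
χ² = (31−18.43)²/18.43 + (31−24.57)²/24.57 + (30−24.57)²/24.57 + (16−12.29)²/12.29 + (9−30.71)²/30.71 + (12−18.43)²/18.43 = 30.1740
df = 5
p-value (upper-tail) = 0.00001
At α=0.05: p < α → reject H₀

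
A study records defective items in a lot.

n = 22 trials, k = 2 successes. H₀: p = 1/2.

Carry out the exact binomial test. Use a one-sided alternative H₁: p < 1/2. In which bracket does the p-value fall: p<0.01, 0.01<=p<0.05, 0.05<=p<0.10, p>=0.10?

p-value bracket: p<0.01

Exact binomial: n=22, k=2, p₀=1/2=0.5000
P(X≤2) from Σ C(n,i)·p₀^i·(1−p₀)^(n−i)
p-value (one-sided, H₁ less) = 0.00006
→ bracket: p<0.01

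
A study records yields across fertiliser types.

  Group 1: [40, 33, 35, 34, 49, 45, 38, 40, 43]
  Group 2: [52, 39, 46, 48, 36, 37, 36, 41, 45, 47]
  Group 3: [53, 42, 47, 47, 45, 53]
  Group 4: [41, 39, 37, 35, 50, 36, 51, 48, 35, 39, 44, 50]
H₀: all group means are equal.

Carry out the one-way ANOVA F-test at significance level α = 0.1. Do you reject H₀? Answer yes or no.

reject H₀: yes

Group means [39.67, 42.70, 47.83, 42.08], grand mean 42.595
SSB = Σnᵢ(x̄ᵢ−x̄)² = 245.069; SSW = ΣΣ(x−x̄ᵢ)² = 1039.850
MSB = 245.069/3 = 81.6896; MSW = 1039.850/33 = 31.5106
F = MSB/MSW = 2.5924
df = (3, 33)
p-value (upper-tail) = 0.06920
At α=0.1: p < α → reject H₀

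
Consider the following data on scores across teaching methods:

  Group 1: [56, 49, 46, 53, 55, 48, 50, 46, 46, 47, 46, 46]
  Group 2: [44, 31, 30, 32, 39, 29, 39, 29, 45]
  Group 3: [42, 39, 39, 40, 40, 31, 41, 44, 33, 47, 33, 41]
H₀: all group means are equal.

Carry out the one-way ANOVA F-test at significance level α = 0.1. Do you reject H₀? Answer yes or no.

reject H₀: yes

Group means [49.00, 35.33, 39.17], grand mean 41.697
SSB = Σnᵢ(x̄ᵢ−x̄)² = 1081.303; SSW = ΣΣ(x−x̄ᵢ)² = 729.667
MSB = 1081.303/2 = 540.6515; MSW = 729.667/30 = 24.3222
F = MSB/MSW = 22.2287
df = (2, 30)
p-value (upper-tail) = 0.00000
At α=0.1: p < α → reject H₀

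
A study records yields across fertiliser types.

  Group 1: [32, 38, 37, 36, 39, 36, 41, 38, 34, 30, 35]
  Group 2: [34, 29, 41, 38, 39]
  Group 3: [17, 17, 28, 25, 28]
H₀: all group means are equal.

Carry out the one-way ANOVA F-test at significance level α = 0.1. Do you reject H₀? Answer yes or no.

Group means [36.00, 36.20, 23.00], grand mean 32.952
SSB = Σnᵢ(x̄ᵢ−x̄)² = 650.152; SSW = ΣΣ(x−x̄ᵢ)² = 316.800
MSB = 650.152/2 = 325.0762; MSW = 316.800/18 = 17.6000
F = MSB/MSW = 18.4702
df = (2, 18)
p-value (upper-tail) = 0.00004
At α=0.1: p < α → reject H₀

reject H₀: yes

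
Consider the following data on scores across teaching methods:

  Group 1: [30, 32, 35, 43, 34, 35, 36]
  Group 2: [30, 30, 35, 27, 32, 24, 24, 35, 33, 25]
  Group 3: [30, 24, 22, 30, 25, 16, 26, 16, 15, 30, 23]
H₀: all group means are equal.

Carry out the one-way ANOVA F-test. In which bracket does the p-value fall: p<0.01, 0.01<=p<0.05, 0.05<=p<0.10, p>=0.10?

p-value bracket: p<0.01

Group means [35.00, 29.50, 23.36], grand mean 28.464
SSB = Σnᵢ(x̄ᵢ−x̄)² = 595.919; SSW = ΣΣ(x−x̄ᵢ)² = 589.045
MSB = 595.919/2 = 297.9594; MSW = 589.045/25 = 23.5618
F = MSB/MSW = 12.6459
df = (2, 25)
p-value (upper-tail) = 0.00016
→ bracket: p<0.01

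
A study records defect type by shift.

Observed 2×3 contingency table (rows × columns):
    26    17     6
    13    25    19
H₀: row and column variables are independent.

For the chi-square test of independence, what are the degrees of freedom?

df = (r−1)(c−1) = (2−1)·(3−1) = 2

degrees of freedom = 2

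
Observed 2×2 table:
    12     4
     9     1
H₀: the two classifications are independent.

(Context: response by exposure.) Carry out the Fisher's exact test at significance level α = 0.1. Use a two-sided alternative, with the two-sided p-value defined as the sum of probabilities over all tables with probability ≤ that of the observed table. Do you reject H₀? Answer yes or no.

reject H₀: no

Margins: r₁=16, r₂=10, c₁=21, c₂=5, n=26
p_obs = C(16,12)·C(10,9)/C(26,21); sum pmf over tables with pmf ≤ p_obs
p-value (two-sided) = 0.61690
At α=0.1: p ≥ α → fail to reject H₀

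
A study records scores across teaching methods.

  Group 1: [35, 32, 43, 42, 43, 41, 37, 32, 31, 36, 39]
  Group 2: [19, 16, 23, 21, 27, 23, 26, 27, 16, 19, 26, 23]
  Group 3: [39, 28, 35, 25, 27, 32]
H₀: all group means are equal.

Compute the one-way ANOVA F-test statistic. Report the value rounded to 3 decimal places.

Group means [37.36, 22.17, 31.00], grand mean 29.759
SSB = Σnᵢ(x̄ᵢ−x̄)² = 1337.098; SSW = ΣΣ(x−x̄ᵢ)² = 524.212
MSB = 1337.098/2 = 668.5491; MSW = 524.212/26 = 20.1620
F = MSB/MSW = 33.1589
df = (2, 26)

test statistic = 33.159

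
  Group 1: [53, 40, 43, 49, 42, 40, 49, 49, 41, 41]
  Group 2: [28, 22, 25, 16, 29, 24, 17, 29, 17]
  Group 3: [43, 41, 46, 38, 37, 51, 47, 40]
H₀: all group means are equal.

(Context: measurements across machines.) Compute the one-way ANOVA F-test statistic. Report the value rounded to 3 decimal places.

test statistic = 53.281

Group means [44.70, 23.00, 42.88], grand mean 36.926
SSB = Σnᵢ(x̄ᵢ−x̄)² = 2632.877; SSW = ΣΣ(x−x̄ᵢ)² = 592.975
MSB = 2632.877/2 = 1316.4384; MSW = 592.975/24 = 24.7073
F = MSB/MSW = 53.2814
df = (2, 24)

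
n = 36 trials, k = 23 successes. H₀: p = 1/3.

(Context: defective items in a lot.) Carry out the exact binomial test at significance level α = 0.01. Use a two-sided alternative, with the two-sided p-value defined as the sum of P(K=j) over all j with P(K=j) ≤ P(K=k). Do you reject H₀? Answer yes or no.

Exact binomial: n=36, k=23, p₀=1/3=0.3333
P(X=j) = C(n,j)·p₀^j·(1−p₀)^(n−j); p = Σ P(X=j) over j with P(X=j) ≤ P(X=23)
p-value (two-sided) = 0.00025
At α=0.01: p < α → reject H₀

reject H₀: yes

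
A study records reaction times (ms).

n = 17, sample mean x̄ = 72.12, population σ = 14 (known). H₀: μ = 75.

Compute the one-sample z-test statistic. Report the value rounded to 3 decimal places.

test statistic = -0.848

SE = σ/√n = 14/√17 = 3.3955
z = (x̄−μ₀)/SE = (72.12−75)/3.3955 = -0.8482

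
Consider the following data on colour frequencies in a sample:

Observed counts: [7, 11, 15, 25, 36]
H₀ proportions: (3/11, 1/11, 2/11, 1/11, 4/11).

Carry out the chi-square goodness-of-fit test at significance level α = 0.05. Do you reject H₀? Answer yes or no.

n = 94; E_i = n·p_i = [25.64, 8.55, 17.09, 8.55, 34.18]
χ² = (7−25.64)²/25.64 + (11−8.55)²/8.55 + (15−17.09)²/17.09 + (25−8.55)²/8.55 + (36−34.18)²/34.18 = 46.2890
df = 4
p-value (upper-tail) = 0.00000
At α=0.05: p < α → reject H₀

reject H₀: yes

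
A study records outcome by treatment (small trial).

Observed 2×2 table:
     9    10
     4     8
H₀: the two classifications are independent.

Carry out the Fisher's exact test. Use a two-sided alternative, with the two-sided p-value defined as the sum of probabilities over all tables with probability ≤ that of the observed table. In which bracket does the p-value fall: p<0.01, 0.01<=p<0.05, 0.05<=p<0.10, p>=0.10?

p-value bracket: p>=0.10

Margins: r₁=19, r₂=12, c₁=13, c₂=18, n=31
p_obs = C(19,9)·C(12,4)/C(31,13); sum pmf over tables with pmf ≤ p_obs
p-value (two-sided) = 0.48403
→ bracket: p>=0.10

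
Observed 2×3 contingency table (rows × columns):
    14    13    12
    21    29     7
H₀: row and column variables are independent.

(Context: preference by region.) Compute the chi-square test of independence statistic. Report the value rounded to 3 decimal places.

test statistic = 5.634

Row totals [39, 57], col totals [35, 42, 19], n=96
χ² = (14−14.22)²/14.22 + (13−17.06)²/17.06 + (12−7.72)²/7.72 + (21−20.78)²/20.78 + (29−24.94)²/24.94 + (7−11.28)²/11.28 = 5.6341
df = 2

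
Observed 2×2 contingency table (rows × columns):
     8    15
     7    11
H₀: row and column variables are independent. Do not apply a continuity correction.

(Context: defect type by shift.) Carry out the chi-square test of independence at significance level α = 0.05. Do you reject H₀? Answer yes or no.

Row totals [23, 18], col totals [15, 26], n=41
χ² = (8−8.41)²/8.41 + (15−14.59)²/14.59 + (7−6.59)²/6.59 + (11−11.41)²/11.41 = 0.0734
df = 1
p-value (upper-tail) = 0.78647
At α=0.05: p ≥ α → fail to reject H₀

reject H₀: no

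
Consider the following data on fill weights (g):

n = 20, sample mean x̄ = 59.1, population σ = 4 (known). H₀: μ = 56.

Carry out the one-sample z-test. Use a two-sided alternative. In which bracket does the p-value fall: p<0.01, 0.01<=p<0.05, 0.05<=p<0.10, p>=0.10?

SE = σ/√n = 4/√20 = 0.8944
z = (x̄−μ₀)/SE = (59.1−56)/0.8944 = 3.4659
p-value (two-sided) = 0.00053
→ bracket: p<0.01

p-value bracket: p<0.01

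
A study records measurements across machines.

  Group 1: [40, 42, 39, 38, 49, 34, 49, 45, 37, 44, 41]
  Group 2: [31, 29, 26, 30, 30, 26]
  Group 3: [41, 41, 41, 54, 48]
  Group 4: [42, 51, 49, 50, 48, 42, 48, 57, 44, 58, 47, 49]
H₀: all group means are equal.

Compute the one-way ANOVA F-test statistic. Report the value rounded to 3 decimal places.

Group means [41.64, 28.67, 45.00, 48.75], grand mean 42.353
SSB = Σnᵢ(x̄ᵢ−x̄)² = 1655.636; SSW = ΣΣ(x−x̄ᵢ)² = 668.129
MSB = 1655.636/3 = 551.8786; MSW = 668.129/30 = 22.2710
F = MSB/MSW = 24.7802
df = (3, 30)

test statistic = 24.780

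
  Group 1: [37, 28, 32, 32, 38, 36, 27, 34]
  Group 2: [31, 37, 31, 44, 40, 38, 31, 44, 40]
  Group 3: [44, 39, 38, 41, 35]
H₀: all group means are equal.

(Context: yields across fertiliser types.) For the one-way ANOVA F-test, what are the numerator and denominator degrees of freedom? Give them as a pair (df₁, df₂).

k = 3 groups, N = 22 total
df = (k−1, N−k) = (3−1, 22−3) = (2, 19)

degrees of freedom = [2, 19]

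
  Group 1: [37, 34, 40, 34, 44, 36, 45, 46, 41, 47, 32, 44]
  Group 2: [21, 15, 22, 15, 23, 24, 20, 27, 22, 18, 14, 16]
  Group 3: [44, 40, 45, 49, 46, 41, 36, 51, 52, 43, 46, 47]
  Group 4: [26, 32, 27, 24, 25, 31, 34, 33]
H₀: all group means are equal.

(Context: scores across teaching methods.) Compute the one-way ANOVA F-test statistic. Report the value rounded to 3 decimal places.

test statistic = 72.235

Group means [40.00, 19.75, 45.00, 29.00], grand mean 33.841
SSB = Σnᵢ(x̄ᵢ−x̄)² = 4519.636; SSW = ΣΣ(x−x̄ᵢ)² = 834.250
MSB = 4519.636/3 = 1506.5455; MSW = 834.250/40 = 20.8562
F = MSB/MSW = 72.2347
df = (3, 40)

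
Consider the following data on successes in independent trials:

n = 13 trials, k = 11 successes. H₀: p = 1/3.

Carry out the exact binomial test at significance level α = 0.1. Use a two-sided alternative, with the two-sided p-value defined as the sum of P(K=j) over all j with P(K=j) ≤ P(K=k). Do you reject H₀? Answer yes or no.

reject H₀: yes

Exact binomial: n=13, k=11, p₀=1/3=0.3333
P(X=j) = C(n,j)·p₀^j·(1−p₀)^(n−j); p = Σ P(X=j) over j with P(X=j) ≤ P(X=11)
p-value (two-sided) = 0.00021
At α=0.1: p < α → reject H₀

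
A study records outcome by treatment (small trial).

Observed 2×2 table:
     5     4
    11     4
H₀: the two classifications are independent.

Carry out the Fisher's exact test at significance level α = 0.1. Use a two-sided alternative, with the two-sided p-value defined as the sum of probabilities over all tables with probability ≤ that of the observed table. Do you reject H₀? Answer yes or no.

Margins: r₁=9, r₂=15, c₁=16, c₂=8, n=24
p_obs = C(9,5)·C(15,11)/C(24,16); sum pmf over tables with pmf ≤ p_obs
p-value (two-sided) = 0.41203
At α=0.1: p ≥ α → fail to reject H₀

reject H₀: no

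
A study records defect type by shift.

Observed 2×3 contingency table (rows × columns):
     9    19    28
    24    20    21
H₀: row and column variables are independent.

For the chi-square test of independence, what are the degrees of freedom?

degrees of freedom = 2

df = (r−1)(c−1) = (2−1)·(3−1) = 2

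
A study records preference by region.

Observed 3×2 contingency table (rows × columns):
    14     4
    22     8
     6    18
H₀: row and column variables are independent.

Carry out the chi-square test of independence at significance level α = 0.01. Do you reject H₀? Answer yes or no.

Row totals [18, 30, 24], col totals [42, 30], n=72
χ² = (14−10.50)²/10.50 + (4−7.50)²/7.50 + (22−17.50)²/17.50 + (8−12.50)²/12.50 + (6−14.00)²/14.00 + (18−10.00)²/10.00 = 16.5486
df = 2
p-value (upper-tail) = 0.00025
At α=0.01: p < α → reject H₀

reject H₀: yes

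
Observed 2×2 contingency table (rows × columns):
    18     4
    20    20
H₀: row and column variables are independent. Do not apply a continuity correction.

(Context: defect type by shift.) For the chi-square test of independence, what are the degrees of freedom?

degrees of freedom = 1

df = (r−1)(c−1) = (2−1)·(2−1) = 1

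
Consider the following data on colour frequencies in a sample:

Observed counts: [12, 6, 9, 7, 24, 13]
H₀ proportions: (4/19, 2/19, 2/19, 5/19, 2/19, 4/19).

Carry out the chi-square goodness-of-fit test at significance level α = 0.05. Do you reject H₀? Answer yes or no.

n = 71; E_i = n·p_i = [14.95, 7.47, 7.47, 18.68, 7.47, 14.95]
χ² = (12−14.95)²/14.95 + (6−7.47)²/7.47 + (9−7.47)²/7.47 + (7−18.68)²/18.68 + (24−7.47)²/7.47 + (13−14.95)²/14.95 = 45.2880
df = 5
p-value (upper-tail) = 0.00000
At α=0.05: p < α → reject H₀

reject H₀: yes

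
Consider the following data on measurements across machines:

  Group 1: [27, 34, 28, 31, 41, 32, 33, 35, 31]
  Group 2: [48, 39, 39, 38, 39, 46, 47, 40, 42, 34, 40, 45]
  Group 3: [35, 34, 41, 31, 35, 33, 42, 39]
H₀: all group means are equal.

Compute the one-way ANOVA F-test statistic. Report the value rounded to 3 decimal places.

test statistic = 12.456

Group means [32.44, 41.42, 36.25], grand mean 37.207
SSB = Σnᵢ(x̄ᵢ−x̄)² = 424.120; SSW = ΣΣ(x−x̄ᵢ)² = 442.639
MSB = 424.120/2 = 212.0599; MSW = 442.639/26 = 17.0246
F = MSB/MSW = 12.4561
df = (2, 26)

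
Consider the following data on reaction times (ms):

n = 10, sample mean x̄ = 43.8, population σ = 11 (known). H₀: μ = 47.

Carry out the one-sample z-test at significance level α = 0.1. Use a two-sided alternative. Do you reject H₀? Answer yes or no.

reject H₀: no

SE = σ/√n = 11/√10 = 3.4785
z = (x̄−μ₀)/SE = (43.8−47)/3.4785 = -0.9199
p-value (two-sided) = 0.35761
At α=0.1: p ≥ α → fail to reject H₀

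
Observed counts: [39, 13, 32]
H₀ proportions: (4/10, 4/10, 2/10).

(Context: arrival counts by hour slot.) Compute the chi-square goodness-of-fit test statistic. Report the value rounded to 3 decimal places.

test statistic = 27.250

n = 84; E_i = n·p_i = [33.60, 33.60, 16.80]
χ² = (39−33.60)²/33.60 + (13−33.60)²/33.60 + (32−16.80)²/16.80 = 27.2500
df = 2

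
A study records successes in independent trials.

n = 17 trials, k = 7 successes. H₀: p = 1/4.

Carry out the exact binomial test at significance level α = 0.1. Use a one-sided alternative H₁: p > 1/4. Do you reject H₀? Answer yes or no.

Exact binomial: n=17, k=7, p₀=1/4=0.2500
P(X≥7) from Σ C(n,i)·p₀^i·(1−p₀)^(n−i)
p-value (one-sided, H₁ greater) = 0.10708
At α=0.1: p ≥ α → fail to reject H₀

reject H₀: no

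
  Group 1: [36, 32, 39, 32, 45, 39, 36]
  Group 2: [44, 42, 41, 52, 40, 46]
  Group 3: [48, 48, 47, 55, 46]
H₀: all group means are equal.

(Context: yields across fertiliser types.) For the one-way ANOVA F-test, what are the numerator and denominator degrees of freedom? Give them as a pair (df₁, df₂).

degrees of freedom = [2, 15]

k = 3 groups, N = 18 total
df = (k−1, N−k) = (3−1, 18−3) = (2, 15)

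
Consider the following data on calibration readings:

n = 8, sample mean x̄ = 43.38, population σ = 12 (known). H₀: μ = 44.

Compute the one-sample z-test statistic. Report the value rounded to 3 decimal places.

test statistic = -0.146

SE = σ/√n = 12/√8 = 4.2426
z = (x̄−μ₀)/SE = (43.38−44)/4.2426 = -0.1461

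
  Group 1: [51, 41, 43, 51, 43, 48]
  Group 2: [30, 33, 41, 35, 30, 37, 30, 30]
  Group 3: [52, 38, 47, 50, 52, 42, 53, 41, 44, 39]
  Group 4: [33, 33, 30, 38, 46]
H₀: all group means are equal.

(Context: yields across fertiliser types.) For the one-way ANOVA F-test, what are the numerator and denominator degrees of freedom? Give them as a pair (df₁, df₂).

degrees of freedom = [3, 25]

k = 4 groups, N = 29 total
df = (k−1, N−k) = (4−1, 29−4) = (3, 25)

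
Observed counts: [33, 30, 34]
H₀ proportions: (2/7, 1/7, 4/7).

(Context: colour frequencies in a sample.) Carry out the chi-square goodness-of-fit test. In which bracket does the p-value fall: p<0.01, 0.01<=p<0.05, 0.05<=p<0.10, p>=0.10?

p-value bracket: p<0.01

n = 97; E_i = n·p_i = [27.71, 13.86, 55.43]
χ² = (33−27.71)²/27.71 + (30−13.86)²/13.86 + (34−55.43)²/55.43 = 28.0979
df = 2
p-value (upper-tail) = 0.00000
→ bracket: p<0.01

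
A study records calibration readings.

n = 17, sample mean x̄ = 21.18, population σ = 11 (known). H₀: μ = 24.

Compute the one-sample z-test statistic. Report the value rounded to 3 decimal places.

SE = σ/√n = 11/√17 = 2.6679
z = (x̄−μ₀)/SE = (21.18−24)/2.6679 = -1.0570

test statistic = -1.057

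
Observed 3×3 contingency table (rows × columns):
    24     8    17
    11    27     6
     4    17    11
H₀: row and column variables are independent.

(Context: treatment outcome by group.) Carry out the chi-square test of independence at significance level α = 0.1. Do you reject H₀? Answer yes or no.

reject H₀: yes

Row totals [49, 44, 32], col totals [39, 52, 34], n=125
χ² = (24−15.29)²/15.29 + (8−20.38)²/20.38 + (17−13.33)²/13.33 + (11−13.73)²/13.73 + (27−18.30)²/18.30 + (6−11.97)²/11.97 + (4−9.98)²/9.98 + (17−13.31)²/13.31 + (11−8.70)²/8.70 = 26.3634
df = 4
p-value (upper-tail) = 0.00003
At α=0.1: p < α → reject H₀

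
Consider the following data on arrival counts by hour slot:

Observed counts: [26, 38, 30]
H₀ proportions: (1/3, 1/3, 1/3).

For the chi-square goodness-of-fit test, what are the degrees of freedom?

degrees of freedom = 2

df = k − 1 = 3 − 1 = 2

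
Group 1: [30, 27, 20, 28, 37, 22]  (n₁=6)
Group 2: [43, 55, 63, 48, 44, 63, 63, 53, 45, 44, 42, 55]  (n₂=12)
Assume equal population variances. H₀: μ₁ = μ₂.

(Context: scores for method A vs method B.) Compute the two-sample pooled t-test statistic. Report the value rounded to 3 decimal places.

x̄₁=27.333, s₁=6.055, n₁=6
x̄₂=51.500, s₂=8.274, n₂=12
s_p² = [5·6.055² + 11·8.274²]/16 = 58.5208
SE = √(s_p²·(1/6+1/12)) = 3.8249
t = (27.333−51.500)/3.8249 = -6.3182
df = 16

test statistic = -6.318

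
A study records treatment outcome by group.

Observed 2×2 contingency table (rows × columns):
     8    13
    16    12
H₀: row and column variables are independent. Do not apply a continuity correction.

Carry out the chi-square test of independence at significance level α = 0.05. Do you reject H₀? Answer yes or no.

reject H₀: no

Row totals [21, 28], col totals [24, 25], n=49
χ² = (8−10.29)²/10.29 + (13−10.71)²/10.71 + (16−13.71)²/13.71 + (12−14.29)²/14.29 = 1.7422
df = 1
p-value (upper-tail) = 0.18686
At α=0.05: p ≥ α → fail to reject H₀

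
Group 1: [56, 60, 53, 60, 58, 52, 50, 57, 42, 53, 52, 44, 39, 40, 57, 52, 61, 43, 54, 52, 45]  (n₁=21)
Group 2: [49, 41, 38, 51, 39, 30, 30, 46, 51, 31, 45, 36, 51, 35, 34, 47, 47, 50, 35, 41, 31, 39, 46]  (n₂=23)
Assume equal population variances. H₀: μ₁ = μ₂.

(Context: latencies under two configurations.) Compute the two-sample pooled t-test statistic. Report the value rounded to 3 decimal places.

x̄₁=51.429, s₁=6.787, n₁=21
x̄₂=41.000, s₂=7.348, n₂=23
s_p² = [20·6.787² + 22·7.348²]/42 = 50.2177
SE = √(s_p²·(1/21+1/23)) = 2.1389
t = (51.429−41.000)/2.1389 = 4.8758
df = 42

test statistic = 4.876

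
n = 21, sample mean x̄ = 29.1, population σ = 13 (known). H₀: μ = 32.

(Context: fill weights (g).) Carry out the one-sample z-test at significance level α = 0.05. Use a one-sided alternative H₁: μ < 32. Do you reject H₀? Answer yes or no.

SE = σ/√n = 13/√21 = 2.8368
z = (x̄−μ₀)/SE = (29.1−32)/2.8368 = -1.0223
p-value (one-sided, H₁ less) = 0.15333
At α=0.05: p ≥ α → fail to reject H₀

reject H₀: no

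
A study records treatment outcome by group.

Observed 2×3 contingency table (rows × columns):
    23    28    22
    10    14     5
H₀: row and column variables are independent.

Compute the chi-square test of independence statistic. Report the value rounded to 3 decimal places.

Row totals [73, 29], col totals [33, 42, 27], n=102
χ² = (23−23.62)²/23.62 + (28−30.06)²/30.06 + (22−19.32)²/19.32 + (10−9.38)²/9.38 + (14−11.94)²/11.94 + (5−7.68)²/7.68 = 1.8567
df = 2

test statistic = 1.857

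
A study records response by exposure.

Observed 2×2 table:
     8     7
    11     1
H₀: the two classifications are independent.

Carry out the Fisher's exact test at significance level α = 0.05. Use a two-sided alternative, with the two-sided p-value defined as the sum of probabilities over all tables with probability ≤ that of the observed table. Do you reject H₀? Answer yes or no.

reject H₀: yes

Margins: r₁=15, r₂=12, c₁=19, c₂=8, n=27
p_obs = C(15,8)·C(12,11)/C(27,19); sum pmf over tables with pmf ≤ p_obs
p-value (two-sided) = 0.04326
At α=0.05: p < α → reject H₀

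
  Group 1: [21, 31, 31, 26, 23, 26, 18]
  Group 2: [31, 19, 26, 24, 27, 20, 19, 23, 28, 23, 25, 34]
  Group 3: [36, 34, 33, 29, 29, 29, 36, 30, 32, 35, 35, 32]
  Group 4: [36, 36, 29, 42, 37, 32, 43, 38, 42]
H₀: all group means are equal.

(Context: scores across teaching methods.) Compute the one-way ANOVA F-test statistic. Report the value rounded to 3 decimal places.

Group means [25.14, 24.92, 32.50, 37.22], grand mean 30.000
SSB = Σnᵢ(x̄ᵢ−x̄)² = 1019.671; SSW = ΣΣ(x−x̄ᵢ)² = 640.329
MSB = 1019.671/3 = 339.8902; MSW = 640.329/36 = 17.7869
F = MSB/MSW = 19.1090
df = (3, 36)

test statistic = 19.109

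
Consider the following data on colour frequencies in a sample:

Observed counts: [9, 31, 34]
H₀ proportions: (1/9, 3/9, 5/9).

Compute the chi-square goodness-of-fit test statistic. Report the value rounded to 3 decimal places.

n = 74; E_i = n·p_i = [8.22, 24.67, 41.11]
χ² = (9−8.22)²/8.22 + (31−24.67)²/24.67 + (34−41.11)²/41.11 = 2.9297
df = 2

test statistic = 2.930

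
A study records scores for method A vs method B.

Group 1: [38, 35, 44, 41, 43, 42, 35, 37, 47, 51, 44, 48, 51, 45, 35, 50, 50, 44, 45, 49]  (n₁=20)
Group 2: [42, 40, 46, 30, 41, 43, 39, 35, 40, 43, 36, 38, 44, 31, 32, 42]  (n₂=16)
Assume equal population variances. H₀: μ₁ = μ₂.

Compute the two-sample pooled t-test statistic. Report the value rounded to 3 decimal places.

test statistic = 2.778

x̄₁=43.700, s₁=5.440, n₁=20
x̄₂=38.875, s₂=4.829, n₂=16
s_p² = [19·5.440² + 15·4.829²]/34 = 26.8221
SE = √(s_p²·(1/20+1/16)) = 1.7371
t = (43.700−38.875)/1.7371 = 2.7776
df = 34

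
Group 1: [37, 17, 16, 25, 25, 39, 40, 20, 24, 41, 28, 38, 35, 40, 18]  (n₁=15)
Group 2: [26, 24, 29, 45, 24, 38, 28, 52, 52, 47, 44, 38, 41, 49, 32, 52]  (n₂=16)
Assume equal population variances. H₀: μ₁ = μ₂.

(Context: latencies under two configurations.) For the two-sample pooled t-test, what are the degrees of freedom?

degrees of freedom = 29

df = n₁ + n₂ − 2 = 15 + 16 − 2 = 29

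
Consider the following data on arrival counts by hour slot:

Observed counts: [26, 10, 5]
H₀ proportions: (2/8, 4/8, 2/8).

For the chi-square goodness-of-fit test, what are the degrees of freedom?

df = k − 1 = 3 − 1 = 2

degrees of freedom = 2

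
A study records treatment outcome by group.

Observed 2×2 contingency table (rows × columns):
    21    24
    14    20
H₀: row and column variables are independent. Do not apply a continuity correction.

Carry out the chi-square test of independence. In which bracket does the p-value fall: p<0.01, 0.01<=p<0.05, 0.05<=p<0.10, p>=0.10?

Row totals [45, 34], col totals [35, 44], n=79
χ² = (21−19.94)²/19.94 + (24−25.06)²/25.06 + (14−15.06)²/15.06 + (20−18.94)²/18.94 = 0.2366
df = 1
p-value (upper-tail) = 0.62669
→ bracket: p>=0.10

p-value bracket: p>=0.10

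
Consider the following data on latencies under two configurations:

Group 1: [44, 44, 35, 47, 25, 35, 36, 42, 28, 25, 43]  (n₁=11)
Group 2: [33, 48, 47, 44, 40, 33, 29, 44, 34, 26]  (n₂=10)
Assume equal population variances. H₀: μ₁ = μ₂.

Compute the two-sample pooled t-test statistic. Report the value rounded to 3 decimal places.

test statistic = -0.311

x̄₁=36.727, s₁=7.976, n₁=11
x̄₂=37.800, s₂=7.800, n₂=10
s_p² = [10·7.976² + 9·7.800²]/19 = 62.3043
SE = √(s_p²·(1/11+1/10)) = 3.4488
t = (36.727−37.800)/3.4488 = -0.3110
df = 19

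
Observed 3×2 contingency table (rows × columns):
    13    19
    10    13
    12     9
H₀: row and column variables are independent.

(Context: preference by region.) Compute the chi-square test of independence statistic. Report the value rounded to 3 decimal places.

test statistic = 1.480

Row totals [32, 23, 21], col totals [35, 41], n=76
χ² = (13−14.74)²/14.74 + (19−17.26)²/17.26 + (10−10.59)²/10.59 + (13−12.41)²/12.41 + (12−9.67)²/9.67 + (9−11.33)²/11.33 = 1.4804
df = 2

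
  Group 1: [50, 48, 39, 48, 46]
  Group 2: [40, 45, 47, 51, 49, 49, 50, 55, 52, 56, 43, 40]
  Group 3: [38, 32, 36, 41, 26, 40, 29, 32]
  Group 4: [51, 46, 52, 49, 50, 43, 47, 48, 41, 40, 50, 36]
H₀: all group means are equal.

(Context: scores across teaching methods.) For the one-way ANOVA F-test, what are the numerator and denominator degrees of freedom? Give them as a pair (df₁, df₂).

degrees of freedom = [3, 33]

k = 4 groups, N = 37 total
df = (k−1, N−k) = (4−1, 37−4) = (3, 33)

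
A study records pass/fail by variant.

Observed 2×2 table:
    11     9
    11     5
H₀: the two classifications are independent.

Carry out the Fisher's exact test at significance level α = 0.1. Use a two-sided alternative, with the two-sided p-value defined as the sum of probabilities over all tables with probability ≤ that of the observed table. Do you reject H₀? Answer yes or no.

reject H₀: no

Margins: r₁=20, r₂=16, c₁=22, c₂=14, n=36
p_obs = C(20,11)·C(16,11)/C(36,22); sum pmf over tables with pmf ≤ p_obs
p-value (two-sided) = 0.50067
At α=0.1: p ≥ α → fail to reject H₀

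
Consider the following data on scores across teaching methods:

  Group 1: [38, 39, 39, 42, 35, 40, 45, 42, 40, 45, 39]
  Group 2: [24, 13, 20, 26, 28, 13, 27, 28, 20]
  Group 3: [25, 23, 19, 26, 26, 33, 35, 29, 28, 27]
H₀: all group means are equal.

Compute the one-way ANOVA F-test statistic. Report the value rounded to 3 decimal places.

Group means [40.36, 22.11, 27.10], grand mean 30.467
SSB = Σnᵢ(x̄ᵢ−x̄)² = 1819.132; SSW = ΣΣ(x−x̄ᵢ)² = 566.334
MSB = 1819.132/2 = 909.5662; MSW = 566.334/27 = 20.9753
F = MSB/MSW = 43.3636
df = (2, 27)

test statistic = 43.364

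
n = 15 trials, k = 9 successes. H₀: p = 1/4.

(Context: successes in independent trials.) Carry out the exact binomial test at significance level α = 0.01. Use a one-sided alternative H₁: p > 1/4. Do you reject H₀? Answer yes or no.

Exact binomial: n=15, k=9, p₀=1/4=0.2500
P(X≥9) from Σ C(n,i)·p₀^i·(1−p₀)^(n−i)
p-value (one-sided, H₁ greater) = 0.00419
At α=0.01: p < α → reject H₀

reject H₀: yes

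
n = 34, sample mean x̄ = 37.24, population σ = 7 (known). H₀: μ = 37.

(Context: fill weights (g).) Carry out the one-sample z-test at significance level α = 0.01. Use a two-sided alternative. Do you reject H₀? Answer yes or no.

SE = σ/√n = 7/√34 = 1.2005
z = (x̄−μ₀)/SE = (37.24−37)/1.2005 = 0.1999
p-value (two-sided) = 0.84154
At α=0.01: p ≥ α → fail to reject H₀

reject H₀: no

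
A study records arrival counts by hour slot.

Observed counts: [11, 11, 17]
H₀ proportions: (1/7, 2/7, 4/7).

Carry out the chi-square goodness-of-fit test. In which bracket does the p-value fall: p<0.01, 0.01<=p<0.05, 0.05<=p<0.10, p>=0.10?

n = 39; E_i = n·p_i = [5.57, 11.14, 22.29]
χ² = (11−5.57)²/5.57 + (11−11.14)²/11.14 + (17−22.29)²/22.29 = 6.5449
df = 2
p-value (upper-tail) = 0.03791
→ bracket: 0.01<=p<0.05

p-value bracket: 0.01<=p<0.05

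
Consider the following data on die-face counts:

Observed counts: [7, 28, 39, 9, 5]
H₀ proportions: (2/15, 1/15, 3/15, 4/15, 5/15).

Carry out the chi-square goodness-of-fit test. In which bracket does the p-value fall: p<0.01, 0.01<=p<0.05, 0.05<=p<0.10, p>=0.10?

p-value bracket: p<0.01

n = 88; E_i = n·p_i = [11.73, 5.87, 17.60, 23.47, 29.33]
χ² = (7−11.73)²/11.73 + (28−5.87)²/5.87 + (39−17.60)²/17.60 + (9−23.47)²/23.47 + (5−29.33)²/29.33 = 140.5369
df = 4
p-value (upper-tail) = 0.00000
→ bracket: p<0.01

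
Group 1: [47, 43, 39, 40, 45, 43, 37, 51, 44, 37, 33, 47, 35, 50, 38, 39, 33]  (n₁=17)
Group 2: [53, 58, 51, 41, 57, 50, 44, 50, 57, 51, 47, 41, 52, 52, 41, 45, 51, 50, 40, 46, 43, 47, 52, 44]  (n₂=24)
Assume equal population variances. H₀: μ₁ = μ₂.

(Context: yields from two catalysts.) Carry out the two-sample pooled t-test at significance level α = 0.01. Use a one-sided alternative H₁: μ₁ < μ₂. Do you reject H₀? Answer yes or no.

x̄₁=41.235, s₁=5.585, n₁=17
x̄₂=48.458, s₂=5.324, n₂=24
s_p² = [16·5.585² + 23·5.324²]/39 = 29.5133
SE = √(s_p²·(1/17+1/24)) = 1.7221
t = (41.235−48.458)/1.7221 = -4.1942
df = 39
p-value (one-sided, H₁ less) = 0.00008
At α=0.01: p < α → reject H₀

reject H₀: yes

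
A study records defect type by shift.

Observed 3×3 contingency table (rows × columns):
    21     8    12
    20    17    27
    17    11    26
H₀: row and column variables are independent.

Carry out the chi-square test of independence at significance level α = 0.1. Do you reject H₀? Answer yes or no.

reject H₀: no

Row totals [41, 64, 54], col totals [58, 36, 65], n=159
χ² = (21−14.96)²/14.96 + (8−9.28)²/9.28 + (12−16.76)²/16.76 + (20−23.35)²/23.35 + (17−14.49)²/14.49 + (27−26.16)²/26.16 + (17−19.70)²/19.70 + (11−12.23)²/12.23 + (26−22.08)²/22.08 = 6.1034
df = 4
p-value (upper-tail) = 0.19156
At α=0.1: p ≥ α → fail to reject H₀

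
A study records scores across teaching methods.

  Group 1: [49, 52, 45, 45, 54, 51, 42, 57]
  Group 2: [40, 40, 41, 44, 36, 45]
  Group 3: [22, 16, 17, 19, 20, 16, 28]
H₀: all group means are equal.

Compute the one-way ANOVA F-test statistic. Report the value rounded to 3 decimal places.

test statistic = 89.462

Group means [49.38, 41.00, 19.71], grand mean 37.095
SSB = Σnᵢ(x̄ᵢ−x̄)² = 3412.506; SSW = ΣΣ(x−x̄ᵢ)² = 343.304
MSB = 3412.506/2 = 1706.2530; MSW = 343.304/18 = 19.0724
F = MSB/MSW = 89.4618
df = (2, 18)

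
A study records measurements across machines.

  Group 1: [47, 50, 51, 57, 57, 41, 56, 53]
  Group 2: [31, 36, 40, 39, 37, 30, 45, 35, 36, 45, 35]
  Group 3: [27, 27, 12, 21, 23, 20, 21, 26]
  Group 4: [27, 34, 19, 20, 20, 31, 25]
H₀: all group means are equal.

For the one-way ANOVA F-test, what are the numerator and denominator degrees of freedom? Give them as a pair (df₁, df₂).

k = 4 groups, N = 34 total
df = (k−1, N−k) = (4−1, 34−4) = (3, 30)

degrees of freedom = [3, 30]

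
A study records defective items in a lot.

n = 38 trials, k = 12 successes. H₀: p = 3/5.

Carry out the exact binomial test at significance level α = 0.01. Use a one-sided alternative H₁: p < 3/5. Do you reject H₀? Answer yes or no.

Exact binomial: n=38, k=12, p₀=3/5=0.6000
P(X≤12) from Σ C(n,i)·p₀^i·(1−p₀)^(n−i)
p-value (one-sided, H₁ less) = 0.00037
At α=0.01: p < α → reject H₀

reject H₀: yes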